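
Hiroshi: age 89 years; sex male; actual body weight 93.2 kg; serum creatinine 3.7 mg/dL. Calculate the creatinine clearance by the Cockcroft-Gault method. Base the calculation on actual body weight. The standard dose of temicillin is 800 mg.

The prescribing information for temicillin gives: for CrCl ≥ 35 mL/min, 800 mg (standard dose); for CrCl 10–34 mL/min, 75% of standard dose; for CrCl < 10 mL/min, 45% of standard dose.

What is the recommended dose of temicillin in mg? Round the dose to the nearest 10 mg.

CrCl = (140 − 89) × 93.2 / (72 × 3.7) = 4753.2 / 266.40 ≈ 17.8 mL/min
CrCl ≈ 18 mL/min → bracket 10–34 mL/min.
75% of 800 mg = 600 mg

600 mg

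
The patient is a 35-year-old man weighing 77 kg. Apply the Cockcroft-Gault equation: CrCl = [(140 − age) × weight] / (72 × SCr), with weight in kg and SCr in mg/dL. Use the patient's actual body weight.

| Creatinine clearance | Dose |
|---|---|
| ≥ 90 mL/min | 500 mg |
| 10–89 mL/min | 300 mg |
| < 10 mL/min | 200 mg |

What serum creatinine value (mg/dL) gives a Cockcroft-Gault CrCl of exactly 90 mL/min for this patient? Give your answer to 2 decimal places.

1.25 mg/dL

Standard dose requires CrCl ≥ 90 mL/min.
Set (140 − 35) × 77 / (72 × SCr) = 90
SCr = (140 − 35) × 77 / (72 × 90) = 1.248 mg/dL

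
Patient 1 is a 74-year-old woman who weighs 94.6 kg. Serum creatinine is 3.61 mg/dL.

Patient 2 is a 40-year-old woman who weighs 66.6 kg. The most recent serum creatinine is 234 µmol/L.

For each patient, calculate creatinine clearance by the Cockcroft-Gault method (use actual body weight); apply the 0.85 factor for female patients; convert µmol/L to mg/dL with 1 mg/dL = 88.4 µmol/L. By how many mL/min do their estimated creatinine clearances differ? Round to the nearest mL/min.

Patient 1: CrCl = (140 − 74) × 94.6 / (72 × 3.61) × 0.85 = 6243.6 / 259.92 × 0.85 ≈ 20.4 mL/min
Patient 2: SCr = 234 / 88.4 = 2.647 mg/dL
Patient 2: CrCl = (140 − 40) × 66.6 / (72 × 2.647) × 0.85 = 6660.0 / 190.58 × 0.85 ≈ 29.7 mL/min
|20.4 − 29.7| = 9.3 mL/min

9 mL/min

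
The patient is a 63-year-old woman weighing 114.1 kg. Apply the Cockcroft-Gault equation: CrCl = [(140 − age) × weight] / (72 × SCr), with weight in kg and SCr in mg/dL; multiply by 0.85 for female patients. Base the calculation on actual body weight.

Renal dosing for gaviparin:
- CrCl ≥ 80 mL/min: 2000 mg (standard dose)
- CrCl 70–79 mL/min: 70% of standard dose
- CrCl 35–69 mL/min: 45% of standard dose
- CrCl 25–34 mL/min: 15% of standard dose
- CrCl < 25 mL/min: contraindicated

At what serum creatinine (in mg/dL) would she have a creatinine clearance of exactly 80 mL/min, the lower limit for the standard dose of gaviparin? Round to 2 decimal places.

Standard dose requires CrCl ≥ 80 mL/min.
Set (140 − 63) × 114.1 × 0.85 / (72 × SCr) = 80
SCr = (140 − 63) × 114.1 × 0.85 / (72 × 80) = 1.297 mg/dL

1.30 mg/dL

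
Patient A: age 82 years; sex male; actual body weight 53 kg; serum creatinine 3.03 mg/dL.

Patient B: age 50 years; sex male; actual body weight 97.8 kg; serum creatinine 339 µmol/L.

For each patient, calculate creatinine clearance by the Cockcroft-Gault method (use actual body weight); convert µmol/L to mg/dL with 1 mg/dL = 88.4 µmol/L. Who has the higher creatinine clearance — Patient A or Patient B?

Patient A: CrCl = (140 − 82) × 53 / (72 × 3.03) = 3074.0 / 218.16 ≈ 14.1 mL/min
Patient B: SCr = 339 / 88.4 = 3.835 mg/dL
Patient B: CrCl = (140 − 50) × 97.8 / (72 × 3.835) = 8802.0 / 276.12 ≈ 31.9 mL/min
14.1 vs 31.9 mL/min → Patient B is higher.

Patient B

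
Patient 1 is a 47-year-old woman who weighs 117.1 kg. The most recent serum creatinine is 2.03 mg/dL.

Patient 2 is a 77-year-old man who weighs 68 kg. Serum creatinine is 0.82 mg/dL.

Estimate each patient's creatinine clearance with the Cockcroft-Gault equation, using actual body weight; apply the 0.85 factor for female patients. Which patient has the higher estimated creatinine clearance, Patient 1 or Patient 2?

Patient 1: CrCl = (140 − 47) × 117.1 / (72 × 2.03) × 0.85 = 10890.3 / 146.16 × 0.85 ≈ 63.3 mL/min
Patient 2: CrCl = (140 − 77) × 68 / (72 × 0.82) = 4284.0 / 59.04 ≈ 72.6 mL/min
63.3 vs 72.6 mL/min → Patient 2 is higher.

Patient 2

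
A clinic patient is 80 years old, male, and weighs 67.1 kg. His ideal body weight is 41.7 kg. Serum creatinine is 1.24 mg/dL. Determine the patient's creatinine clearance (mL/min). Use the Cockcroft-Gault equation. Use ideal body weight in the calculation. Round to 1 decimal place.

28.0 mL/min

CrCl = (140 − 80) × 41.7 / (72 × 1.24) = 2502.0 / 89.28 ≈ 28.0 mL/min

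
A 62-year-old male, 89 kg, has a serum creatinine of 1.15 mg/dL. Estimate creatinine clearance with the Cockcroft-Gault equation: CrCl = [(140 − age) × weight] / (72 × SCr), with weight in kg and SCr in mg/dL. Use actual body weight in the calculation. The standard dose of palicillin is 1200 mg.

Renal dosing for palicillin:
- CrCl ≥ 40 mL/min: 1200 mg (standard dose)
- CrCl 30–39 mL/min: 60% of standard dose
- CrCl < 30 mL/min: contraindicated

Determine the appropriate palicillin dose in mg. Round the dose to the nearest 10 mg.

1200 mg

CrCl = (140 − 62) × 89 / (72 × 1.15) = 6942.0 / 82.80 ≈ 83.8 mL/min
CrCl ≈ 84 mL/min → bracket ≥ 40 mL/min.
100% of 1200 mg = 1200 mg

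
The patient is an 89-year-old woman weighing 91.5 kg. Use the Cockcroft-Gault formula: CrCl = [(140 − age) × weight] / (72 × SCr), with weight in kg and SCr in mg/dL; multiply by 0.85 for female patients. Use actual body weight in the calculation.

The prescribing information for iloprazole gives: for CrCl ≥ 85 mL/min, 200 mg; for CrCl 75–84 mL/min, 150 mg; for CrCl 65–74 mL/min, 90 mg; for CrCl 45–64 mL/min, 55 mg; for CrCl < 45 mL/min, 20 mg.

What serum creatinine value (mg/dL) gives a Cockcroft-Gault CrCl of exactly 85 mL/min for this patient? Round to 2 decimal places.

Standard dose requires CrCl ≥ 85 mL/min.
Set (140 − 89) × 91.5 × 0.85 / (72 × SCr) = 85
SCr = (140 − 89) × 91.5 × 0.85 / (72 × 85) = 0.648 mg/dL

0.65 mg/dL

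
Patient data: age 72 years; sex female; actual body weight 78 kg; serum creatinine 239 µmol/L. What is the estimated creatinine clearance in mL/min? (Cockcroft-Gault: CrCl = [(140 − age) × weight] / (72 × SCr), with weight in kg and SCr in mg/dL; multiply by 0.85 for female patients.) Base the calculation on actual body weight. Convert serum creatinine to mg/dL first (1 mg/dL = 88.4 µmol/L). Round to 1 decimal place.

23.2 mL/min

SCr = 239 / 88.4 = 2.704 mg/dL
CrCl = (140 − 72) × 78 / (72 × 2.704) × 0.85 = 5304.0 / 194.69 × 0.85 ≈ 23.2 mL/min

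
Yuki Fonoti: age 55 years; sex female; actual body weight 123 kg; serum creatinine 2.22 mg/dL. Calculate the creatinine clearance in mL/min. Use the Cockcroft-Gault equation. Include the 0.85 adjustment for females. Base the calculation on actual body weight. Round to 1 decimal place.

55.6 mL/min

CrCl = (140 − 55) × 123 / (72 × 2.22) × 0.85 = 10455.0 / 159.84 × 0.85 ≈ 55.6 mL/min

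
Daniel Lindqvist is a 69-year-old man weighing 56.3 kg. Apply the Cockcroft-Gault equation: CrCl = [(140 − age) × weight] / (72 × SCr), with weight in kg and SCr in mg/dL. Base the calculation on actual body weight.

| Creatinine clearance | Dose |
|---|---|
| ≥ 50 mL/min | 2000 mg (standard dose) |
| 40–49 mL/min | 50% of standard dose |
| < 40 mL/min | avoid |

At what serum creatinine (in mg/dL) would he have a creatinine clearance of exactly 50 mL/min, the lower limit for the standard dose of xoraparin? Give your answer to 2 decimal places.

Standard dose requires CrCl ≥ 50 mL/min.
Set (140 − 69) × 56.3 / (72 × SCr) = 50
SCr = (140 − 69) × 56.3 / (72 × 50) = 1.110 mg/dL

1.11 mg/dL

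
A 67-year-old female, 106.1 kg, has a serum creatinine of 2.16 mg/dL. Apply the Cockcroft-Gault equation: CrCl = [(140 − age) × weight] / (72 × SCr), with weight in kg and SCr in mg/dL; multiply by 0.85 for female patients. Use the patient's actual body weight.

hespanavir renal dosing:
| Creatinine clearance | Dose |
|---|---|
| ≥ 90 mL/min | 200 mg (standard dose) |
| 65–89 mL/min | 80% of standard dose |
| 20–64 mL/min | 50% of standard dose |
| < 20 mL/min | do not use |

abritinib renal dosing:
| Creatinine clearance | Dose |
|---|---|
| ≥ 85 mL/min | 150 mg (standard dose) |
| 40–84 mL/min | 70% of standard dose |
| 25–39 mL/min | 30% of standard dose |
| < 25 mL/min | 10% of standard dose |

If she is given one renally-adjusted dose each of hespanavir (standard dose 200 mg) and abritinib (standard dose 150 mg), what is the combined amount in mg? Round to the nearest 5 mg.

CrCl = (140 − 67) × 106.1 / (72 × 2.16) × 0.85 = 7745.3 / 155.52 × 0.85 ≈ 42.3 mL/min
CrCl ≈ 42 mL/min.
hespanavir: 20–64 mL/min → 50% of 200 mg = 100 mg.
abritinib: 40–84 mL/min → 70% of 150 mg = 105 mg.
Total = 100 + 105 = 205 mg.

205 mg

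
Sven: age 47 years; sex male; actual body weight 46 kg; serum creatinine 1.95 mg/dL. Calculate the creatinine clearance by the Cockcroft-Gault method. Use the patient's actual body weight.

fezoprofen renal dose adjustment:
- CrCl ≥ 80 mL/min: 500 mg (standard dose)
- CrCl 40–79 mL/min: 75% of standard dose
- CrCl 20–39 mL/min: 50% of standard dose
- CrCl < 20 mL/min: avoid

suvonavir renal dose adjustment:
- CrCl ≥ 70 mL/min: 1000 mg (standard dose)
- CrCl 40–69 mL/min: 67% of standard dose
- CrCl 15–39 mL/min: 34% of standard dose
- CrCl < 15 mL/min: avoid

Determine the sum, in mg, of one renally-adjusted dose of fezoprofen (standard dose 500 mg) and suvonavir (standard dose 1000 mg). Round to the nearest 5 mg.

590 mg

CrCl = (140 − 47) × 46 / (72 × 1.95) = 4278.0 / 140.40 ≈ 30.5 mL/min
CrCl ≈ 30 mL/min.
fezoprofen: 20–39 mL/min → 50% of 500 mg = 250 mg.
suvonavir: 15–39 mL/min → 34% of 1000 mg = 340 mg.
Total = 250 + 340 = 590 mg.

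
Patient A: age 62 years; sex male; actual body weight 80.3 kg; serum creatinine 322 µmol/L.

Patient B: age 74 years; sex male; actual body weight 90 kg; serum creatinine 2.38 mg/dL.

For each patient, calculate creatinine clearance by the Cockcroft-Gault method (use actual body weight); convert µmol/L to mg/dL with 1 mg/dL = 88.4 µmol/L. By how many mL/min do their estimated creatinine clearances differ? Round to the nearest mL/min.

Patient A: SCr = 322 / 88.4 = 3.643 mg/dL
Patient A: CrCl = (140 − 62) × 80.3 / (72 × 3.643) = 6263.4 / 262.30 ≈ 23.9 mL/min
Patient B: CrCl = (140 − 74) × 90 / (72 × 2.38) = 5940.0 / 171.36 ≈ 34.7 mL/min
|23.9 − 34.7| = 10.8 mL/min

11 mL/min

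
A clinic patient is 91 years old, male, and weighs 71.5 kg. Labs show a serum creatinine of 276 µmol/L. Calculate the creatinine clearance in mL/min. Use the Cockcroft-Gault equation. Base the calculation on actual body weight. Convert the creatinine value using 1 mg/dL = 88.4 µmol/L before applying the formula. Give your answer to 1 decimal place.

15.6 mL/min

SCr = 276 / 88.4 = 3.122 mg/dL
CrCl = (140 − 91) × 71.5 / (72 × 3.122) = 3503.5 / 224.78 ≈ 15.6 mL/min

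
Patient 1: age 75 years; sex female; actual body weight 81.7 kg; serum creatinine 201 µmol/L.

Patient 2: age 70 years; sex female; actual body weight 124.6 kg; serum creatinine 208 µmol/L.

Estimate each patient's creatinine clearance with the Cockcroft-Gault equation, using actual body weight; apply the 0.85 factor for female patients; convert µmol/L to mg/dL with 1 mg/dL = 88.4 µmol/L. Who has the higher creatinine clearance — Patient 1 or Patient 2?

Patient 2

Patient 1: SCr = 201 / 88.4 = 2.274 mg/dL
Patient 1: CrCl = (140 − 75) × 81.7 / (72 × 2.274) × 0.85 = 5310.5 / 163.73 × 0.85 ≈ 27.6 mL/min
Patient 2: SCr = 208 / 88.4 = 2.353 mg/dL
Patient 2: CrCl = (140 − 70) × 124.6 / (72 × 2.353) × 0.85 = 8722.0 / 169.42 × 0.85 ≈ 43.8 mL/min
27.6 vs 43.8 mL/min → Patient 2 is higher.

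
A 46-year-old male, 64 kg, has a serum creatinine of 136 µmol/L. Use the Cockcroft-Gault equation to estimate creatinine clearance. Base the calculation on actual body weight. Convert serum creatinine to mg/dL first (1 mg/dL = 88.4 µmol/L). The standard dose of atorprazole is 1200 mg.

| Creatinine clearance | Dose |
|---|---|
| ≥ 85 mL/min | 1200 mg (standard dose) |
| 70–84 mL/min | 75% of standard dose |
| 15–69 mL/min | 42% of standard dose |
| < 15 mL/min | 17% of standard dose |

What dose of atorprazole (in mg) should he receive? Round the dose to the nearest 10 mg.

SCr = 136 / 88.4 = 1.538 mg/dL
CrCl = (140 − 46) × 64 / (72 × 1.538) = 6016.0 / 110.74 ≈ 54.3 mL/min
CrCl ≈ 54 mL/min → bracket 15–69 mL/min.
42% of 1200 mg = 504 mg → 500 mg

500 mg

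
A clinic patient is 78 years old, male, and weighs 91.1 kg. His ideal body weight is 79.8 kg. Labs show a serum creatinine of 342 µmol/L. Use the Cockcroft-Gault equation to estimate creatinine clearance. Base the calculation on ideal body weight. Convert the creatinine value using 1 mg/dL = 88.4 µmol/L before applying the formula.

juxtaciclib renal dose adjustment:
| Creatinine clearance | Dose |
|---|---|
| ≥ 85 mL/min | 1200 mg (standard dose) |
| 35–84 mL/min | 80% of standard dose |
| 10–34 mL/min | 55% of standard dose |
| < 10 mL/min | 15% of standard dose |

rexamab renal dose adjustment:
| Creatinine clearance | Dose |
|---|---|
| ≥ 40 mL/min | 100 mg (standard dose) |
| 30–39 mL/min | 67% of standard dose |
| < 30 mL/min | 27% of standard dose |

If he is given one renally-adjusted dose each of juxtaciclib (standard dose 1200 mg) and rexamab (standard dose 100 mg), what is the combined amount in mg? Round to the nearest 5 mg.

685 mg

SCr = 342 / 88.4 = 3.869 mg/dL
CrCl = (140 − 78) × 79.8 / (72 × 3.869) = 4947.6 / 278.57 ≈ 17.8 mL/min
CrCl ≈ 18 mL/min.
juxtaciclib: 10–34 mL/min → 55% of 1200 mg = 660 mg.
rexamab: < 30 mL/min → 27% of 100 mg = 27 mg.
Total = 660 + 27 = 687 mg.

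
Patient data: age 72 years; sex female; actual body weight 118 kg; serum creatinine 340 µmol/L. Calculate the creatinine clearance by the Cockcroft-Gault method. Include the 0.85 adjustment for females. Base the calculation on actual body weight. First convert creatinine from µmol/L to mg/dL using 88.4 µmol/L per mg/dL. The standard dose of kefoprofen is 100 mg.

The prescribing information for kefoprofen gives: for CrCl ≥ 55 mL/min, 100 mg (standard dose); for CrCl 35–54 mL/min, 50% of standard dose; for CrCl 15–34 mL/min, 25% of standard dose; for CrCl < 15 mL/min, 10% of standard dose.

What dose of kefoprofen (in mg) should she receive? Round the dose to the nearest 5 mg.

25 mg

SCr = 340 / 88.4 = 3.846 mg/dL
CrCl = (140 − 72) × 118 / (72 × 3.846) × 0.85 = 8024.0 / 276.91 × 0.85 ≈ 24.6 mL/min
CrCl ≈ 25 mL/min → bracket 15–34 mL/min.
25% of 100 mg = 25 mg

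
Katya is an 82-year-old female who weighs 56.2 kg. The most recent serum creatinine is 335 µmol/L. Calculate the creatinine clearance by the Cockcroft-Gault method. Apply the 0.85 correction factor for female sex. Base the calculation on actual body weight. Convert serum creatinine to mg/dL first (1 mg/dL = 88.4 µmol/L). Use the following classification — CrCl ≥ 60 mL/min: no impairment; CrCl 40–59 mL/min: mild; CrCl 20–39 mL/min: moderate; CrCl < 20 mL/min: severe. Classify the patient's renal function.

SCr = 335 / 88.4 = 3.79 mg/dL
CrCl = (140 − 82) × 56.2 / (72 × 3.79) × 0.85 = 3259.6 / 272.88 × 0.85 ≈ 10.2 mL/min
10 mL/min falls in the 'severe' range.

severe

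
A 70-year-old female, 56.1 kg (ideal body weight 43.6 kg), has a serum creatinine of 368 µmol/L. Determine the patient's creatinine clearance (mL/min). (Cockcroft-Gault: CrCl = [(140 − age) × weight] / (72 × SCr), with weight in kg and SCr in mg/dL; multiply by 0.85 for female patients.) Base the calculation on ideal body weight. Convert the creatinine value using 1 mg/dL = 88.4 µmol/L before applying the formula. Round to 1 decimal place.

SCr = 368 / 88.4 = 4.163 mg/dL
CrCl = (140 − 70) × 43.6 / (72 × 4.163) × 0.85 = 3052.0 / 299.74 × 0.85 ≈ 8.7 mL/min

8.7 mL/min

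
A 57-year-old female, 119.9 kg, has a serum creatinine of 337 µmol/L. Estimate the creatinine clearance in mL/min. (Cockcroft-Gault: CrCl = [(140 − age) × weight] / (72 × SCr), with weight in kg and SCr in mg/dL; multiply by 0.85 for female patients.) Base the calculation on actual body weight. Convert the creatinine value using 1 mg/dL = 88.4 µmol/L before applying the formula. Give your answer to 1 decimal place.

SCr = 337 / 88.4 = 3.812 mg/dL
CrCl = (140 − 57) × 119.9 / (72 × 3.812) × 0.85 = 9951.7 / 274.46 × 0.85 ≈ 30.8 mL/min

30.8 mL/min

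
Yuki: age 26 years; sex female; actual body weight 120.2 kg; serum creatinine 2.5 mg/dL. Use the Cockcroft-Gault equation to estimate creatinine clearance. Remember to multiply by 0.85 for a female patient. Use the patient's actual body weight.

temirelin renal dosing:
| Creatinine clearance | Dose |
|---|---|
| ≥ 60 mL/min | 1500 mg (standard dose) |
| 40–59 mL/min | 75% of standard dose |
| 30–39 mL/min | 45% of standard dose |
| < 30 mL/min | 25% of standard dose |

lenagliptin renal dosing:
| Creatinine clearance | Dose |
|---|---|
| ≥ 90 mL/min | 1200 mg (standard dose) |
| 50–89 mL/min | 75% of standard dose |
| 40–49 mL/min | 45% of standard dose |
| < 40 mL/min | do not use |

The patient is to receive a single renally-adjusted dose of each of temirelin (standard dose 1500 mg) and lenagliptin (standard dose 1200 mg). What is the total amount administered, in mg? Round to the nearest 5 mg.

2400 mg

CrCl = (140 − 26) × 120.2 / (72 × 2.5) × 0.85 = 13702.8 / 180.00 × 0.85 ≈ 64.7 mL/min
CrCl ≈ 65 mL/min.
temirelin: ≥ 60 mL/min → 100% of 1500 mg = 1500 mg.
lenagliptin: 50–89 mL/min → 75% of 1200 mg = 900 mg.
Total = 1500 + 900 = 2400 mg.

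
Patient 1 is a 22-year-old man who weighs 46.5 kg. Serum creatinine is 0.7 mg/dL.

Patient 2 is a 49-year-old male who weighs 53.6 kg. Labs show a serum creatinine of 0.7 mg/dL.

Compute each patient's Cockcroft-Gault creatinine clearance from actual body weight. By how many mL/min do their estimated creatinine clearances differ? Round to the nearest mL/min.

12 mL/min

Patient 1: CrCl = (140 − 22) × 46.5 / (72 × 0.7) = 5487.0 / 50.40 ≈ 108.9 mL/min
Patient 2: CrCl = (140 − 49) × 53.6 / (72 × 0.7) = 4877.6 / 50.40 ≈ 96.8 mL/min
|108.9 − 96.8| = 12.1 mL/min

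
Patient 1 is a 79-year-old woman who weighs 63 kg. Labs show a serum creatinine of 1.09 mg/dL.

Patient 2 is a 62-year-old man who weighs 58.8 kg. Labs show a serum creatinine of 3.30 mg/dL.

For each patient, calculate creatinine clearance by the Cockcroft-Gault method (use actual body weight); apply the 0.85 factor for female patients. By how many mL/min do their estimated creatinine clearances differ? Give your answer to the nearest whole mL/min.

Patient 1: CrCl = (140 − 79) × 63 / (72 × 1.09) × 0.85 = 3843.0 / 78.48 × 0.85 ≈ 41.6 mL/min
Patient 2: CrCl = (140 − 62) × 58.8 / (72 × 3.3) = 4586.4 / 237.60 ≈ 19.3 mL/min
|41.6 − 19.3| = 22.3 mL/min

22 mL/min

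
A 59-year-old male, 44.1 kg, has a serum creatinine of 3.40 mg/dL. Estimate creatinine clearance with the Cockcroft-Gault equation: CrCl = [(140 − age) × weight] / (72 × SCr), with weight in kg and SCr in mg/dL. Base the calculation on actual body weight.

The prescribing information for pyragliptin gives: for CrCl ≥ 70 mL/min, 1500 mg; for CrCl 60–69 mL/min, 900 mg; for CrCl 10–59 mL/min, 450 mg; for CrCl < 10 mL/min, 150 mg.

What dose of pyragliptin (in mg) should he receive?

CrCl = (140 − 59) × 44.1 / (72 × 3.4) = 3572.1 / 244.80 ≈ 14.6 mL/min
CrCl ≈ 15 mL/min → bracket 10–59 mL/min.
Dose for this bracket: 450 mg.

450 mg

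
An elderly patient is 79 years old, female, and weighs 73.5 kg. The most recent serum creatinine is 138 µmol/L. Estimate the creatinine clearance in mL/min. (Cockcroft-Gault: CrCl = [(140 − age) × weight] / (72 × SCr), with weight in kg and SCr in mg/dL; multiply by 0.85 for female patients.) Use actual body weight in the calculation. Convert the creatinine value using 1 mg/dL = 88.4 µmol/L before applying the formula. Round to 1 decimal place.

33.9 mL/min

SCr = 138 / 88.4 = 1.561 mg/dL
CrCl = (140 − 79) × 73.5 / (72 × 1.561) × 0.85 = 4483.5 / 112.39 × 0.85 ≈ 33.9 mL/min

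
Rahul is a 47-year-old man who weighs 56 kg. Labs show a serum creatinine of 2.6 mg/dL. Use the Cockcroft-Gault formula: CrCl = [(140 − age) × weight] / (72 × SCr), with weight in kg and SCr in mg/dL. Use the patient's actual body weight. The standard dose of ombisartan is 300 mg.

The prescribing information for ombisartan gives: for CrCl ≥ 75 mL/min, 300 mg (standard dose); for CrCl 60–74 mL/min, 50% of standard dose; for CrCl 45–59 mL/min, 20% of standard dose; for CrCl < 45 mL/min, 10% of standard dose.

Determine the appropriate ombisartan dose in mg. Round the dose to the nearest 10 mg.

CrCl = (140 − 47) × 56 / (72 × 2.6) = 5208.0 / 187.20 ≈ 27.8 mL/min
CrCl ≈ 28 mL/min → bracket < 45 mL/min.
10% of 300 mg = 30 mg

30 mg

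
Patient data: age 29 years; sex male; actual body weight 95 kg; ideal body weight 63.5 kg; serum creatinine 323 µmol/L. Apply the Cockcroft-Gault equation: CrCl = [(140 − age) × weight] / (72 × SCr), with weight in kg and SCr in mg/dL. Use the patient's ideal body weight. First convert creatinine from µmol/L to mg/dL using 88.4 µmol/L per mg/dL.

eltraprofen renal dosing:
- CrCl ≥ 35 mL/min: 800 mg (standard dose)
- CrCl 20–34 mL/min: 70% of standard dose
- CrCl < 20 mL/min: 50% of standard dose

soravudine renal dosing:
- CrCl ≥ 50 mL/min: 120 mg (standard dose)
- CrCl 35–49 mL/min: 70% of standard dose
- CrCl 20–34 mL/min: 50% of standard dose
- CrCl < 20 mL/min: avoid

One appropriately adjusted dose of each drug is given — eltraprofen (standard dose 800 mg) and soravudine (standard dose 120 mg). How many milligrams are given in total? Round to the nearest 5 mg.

SCr = 323 / 88.4 = 3.654 mg/dL
CrCl = (140 − 29) × 63.5 / (72 × 3.654) = 7048.5 / 263.09 ≈ 26.8 mL/min
CrCl ≈ 27 mL/min.
eltraprofen: 20–34 mL/min → 70% of 800 mg = 560 mg.
soravudine: 20–34 mL/min → 50% of 120 mg = 60 mg.
Total = 560 + 60 = 620 mg.

620 mg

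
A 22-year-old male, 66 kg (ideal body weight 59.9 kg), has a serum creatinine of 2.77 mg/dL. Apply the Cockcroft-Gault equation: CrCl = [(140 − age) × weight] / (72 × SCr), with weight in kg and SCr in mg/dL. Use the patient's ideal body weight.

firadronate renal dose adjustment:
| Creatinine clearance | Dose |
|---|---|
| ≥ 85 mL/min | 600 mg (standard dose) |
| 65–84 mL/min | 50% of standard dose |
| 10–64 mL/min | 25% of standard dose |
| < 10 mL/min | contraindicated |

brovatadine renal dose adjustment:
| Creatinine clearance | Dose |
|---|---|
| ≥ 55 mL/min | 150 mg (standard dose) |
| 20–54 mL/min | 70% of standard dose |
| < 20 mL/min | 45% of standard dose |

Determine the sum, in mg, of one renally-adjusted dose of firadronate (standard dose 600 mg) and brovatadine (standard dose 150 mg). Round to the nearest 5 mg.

CrCl = (140 − 22) × 59.9 / (72 × 2.77) = 7068.2 / 199.44 ≈ 35.4 mL/min
CrCl ≈ 35 mL/min.
firadronate: 10–64 mL/min → 25% of 600 mg = 150 mg.
brovatadine: 20–54 mL/min → 70% of 150 mg = 105 mg.
Total = 150 + 105 = 255 mg.

255 mg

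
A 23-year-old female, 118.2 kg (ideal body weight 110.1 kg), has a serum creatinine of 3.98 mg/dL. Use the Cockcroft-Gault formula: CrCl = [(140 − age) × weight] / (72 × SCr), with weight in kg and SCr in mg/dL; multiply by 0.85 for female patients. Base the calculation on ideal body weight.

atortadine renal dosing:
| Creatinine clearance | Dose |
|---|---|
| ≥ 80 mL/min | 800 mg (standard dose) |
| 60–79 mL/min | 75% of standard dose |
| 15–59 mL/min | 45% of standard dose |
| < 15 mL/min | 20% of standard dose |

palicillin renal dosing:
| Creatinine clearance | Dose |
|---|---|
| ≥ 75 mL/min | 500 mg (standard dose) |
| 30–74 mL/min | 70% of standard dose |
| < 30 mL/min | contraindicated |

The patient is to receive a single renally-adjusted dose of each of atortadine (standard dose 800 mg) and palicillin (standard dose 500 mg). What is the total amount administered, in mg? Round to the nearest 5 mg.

CrCl = (140 − 23) × 110.1 / (72 × 3.98) × 0.85 = 12881.7 / 286.56 × 0.85 ≈ 38.2 mL/min
CrCl ≈ 38 mL/min.
atortadine: 15–59 mL/min → 45% of 800 mg = 360 mg.
palicillin: 30–74 mL/min → 70% of 500 mg = 350 mg.
Total = 360 + 350 = 710 mg.

710 mg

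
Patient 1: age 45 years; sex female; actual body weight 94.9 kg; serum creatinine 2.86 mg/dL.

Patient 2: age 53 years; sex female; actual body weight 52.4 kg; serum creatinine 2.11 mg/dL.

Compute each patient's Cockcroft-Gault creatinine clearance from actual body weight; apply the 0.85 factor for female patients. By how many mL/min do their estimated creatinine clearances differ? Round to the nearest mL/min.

12 mL/min

Patient 1: CrCl = (140 − 45) × 94.9 / (72 × 2.86) × 0.85 = 9015.5 / 205.92 × 0.85 ≈ 37.2 mL/min
Patient 2: CrCl = (140 − 53) × 52.4 / (72 × 2.11) × 0.85 = 4558.8 / 151.92 × 0.85 ≈ 25.5 mL/min
|37.2 − 25.5| = 11.7 mL/min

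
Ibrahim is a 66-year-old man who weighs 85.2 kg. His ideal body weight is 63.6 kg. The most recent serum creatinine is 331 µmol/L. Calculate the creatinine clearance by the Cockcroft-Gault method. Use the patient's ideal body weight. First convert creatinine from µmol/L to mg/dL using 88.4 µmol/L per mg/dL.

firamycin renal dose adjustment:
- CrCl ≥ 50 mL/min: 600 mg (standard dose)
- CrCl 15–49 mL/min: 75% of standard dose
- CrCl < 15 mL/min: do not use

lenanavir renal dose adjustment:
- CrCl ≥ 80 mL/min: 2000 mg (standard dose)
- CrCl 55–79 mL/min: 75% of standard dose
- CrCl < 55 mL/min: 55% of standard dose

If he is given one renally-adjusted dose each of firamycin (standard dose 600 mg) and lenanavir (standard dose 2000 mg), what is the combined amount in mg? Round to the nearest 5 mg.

SCr = 331 / 88.4 = 3.744 mg/dL
CrCl = (140 − 66) × 63.6 / (72 × 3.744) = 4706.4 / 269.57 ≈ 17.5 mL/min
CrCl ≈ 17 mL/min.
firamycin: 15–49 mL/min → 75% of 600 mg = 450 mg.
lenanavir: < 55 mL/min → 55% of 2000 mg = 1100 mg.
Total = 450 + 1100 = 1550 mg.

1550 mg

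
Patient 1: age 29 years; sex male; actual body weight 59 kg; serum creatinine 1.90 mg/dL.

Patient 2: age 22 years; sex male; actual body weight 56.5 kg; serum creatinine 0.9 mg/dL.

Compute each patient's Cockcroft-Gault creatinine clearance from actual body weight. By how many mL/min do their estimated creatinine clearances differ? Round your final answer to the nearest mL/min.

55 mL/min

Patient 1: CrCl = (140 − 29) × 59 / (72 × 1.9) = 6549.0 / 136.80 ≈ 47.9 mL/min
Patient 2: CrCl = (140 − 22) × 56.5 / (72 × 0.9) = 6667.0 / 64.80 ≈ 102.9 mL/min
|47.9 − 102.9| = 55.0 mL/min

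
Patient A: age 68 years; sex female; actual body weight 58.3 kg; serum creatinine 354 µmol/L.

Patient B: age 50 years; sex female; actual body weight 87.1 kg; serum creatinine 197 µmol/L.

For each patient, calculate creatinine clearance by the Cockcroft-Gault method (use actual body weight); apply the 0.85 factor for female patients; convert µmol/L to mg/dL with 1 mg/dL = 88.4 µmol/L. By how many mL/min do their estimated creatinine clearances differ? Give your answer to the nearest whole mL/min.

29 mL/min

Patient A: SCr = 354 / 88.4 = 4.005 mg/dL
Patient A: CrCl = (140 − 68) × 58.3 / (72 × 4.005) × 0.85 = 4197.6 / 288.36 × 0.85 ≈ 12.4 mL/min
Patient B: SCr = 197 / 88.4 = 2.229 mg/dL
Patient B: CrCl = (140 − 50) × 87.1 / (72 × 2.229) × 0.85 = 7839.0 / 160.49 × 0.85 ≈ 41.5 mL/min
|12.4 − 41.5| = 29.1 mL/min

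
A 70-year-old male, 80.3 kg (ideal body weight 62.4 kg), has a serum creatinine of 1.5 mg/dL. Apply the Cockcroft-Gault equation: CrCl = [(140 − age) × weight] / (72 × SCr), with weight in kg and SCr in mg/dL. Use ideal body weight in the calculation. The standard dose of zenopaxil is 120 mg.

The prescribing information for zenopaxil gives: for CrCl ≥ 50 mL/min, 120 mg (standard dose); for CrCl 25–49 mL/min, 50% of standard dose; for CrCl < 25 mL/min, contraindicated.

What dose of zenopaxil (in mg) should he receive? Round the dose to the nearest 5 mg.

60 mg

CrCl = (140 − 70) × 62.4 / (72 × 1.5) = 4368.0 / 108.00 ≈ 40.4 mL/min
CrCl ≈ 40 mL/min → bracket 25–49 mL/min.
50% of 120 mg = 60 mg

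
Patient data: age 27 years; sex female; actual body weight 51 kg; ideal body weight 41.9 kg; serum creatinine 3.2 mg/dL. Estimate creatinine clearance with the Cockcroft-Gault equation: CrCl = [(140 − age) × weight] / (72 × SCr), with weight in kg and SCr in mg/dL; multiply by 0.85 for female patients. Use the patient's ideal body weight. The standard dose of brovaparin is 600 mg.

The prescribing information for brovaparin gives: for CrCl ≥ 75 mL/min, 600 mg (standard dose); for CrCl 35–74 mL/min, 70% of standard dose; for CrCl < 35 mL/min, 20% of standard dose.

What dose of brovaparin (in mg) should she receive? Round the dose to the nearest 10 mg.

CrCl = (140 − 27) × 41.9 / (72 × 3.2) × 0.85 = 4734.7 / 230.40 × 0.85 ≈ 17.5 mL/min
CrCl ≈ 17 mL/min → bracket < 35 mL/min.
20% of 600 mg = 120 mg

120 mg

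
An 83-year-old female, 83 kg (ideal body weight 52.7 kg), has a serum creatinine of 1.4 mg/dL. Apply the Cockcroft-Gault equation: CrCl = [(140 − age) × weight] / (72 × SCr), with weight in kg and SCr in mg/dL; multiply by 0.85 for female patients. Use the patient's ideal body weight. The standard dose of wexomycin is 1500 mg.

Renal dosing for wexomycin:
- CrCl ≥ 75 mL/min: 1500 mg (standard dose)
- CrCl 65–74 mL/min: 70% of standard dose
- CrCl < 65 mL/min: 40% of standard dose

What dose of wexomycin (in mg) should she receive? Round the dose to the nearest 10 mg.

600 mg

CrCl = (140 − 83) × 52.7 / (72 × 1.4) × 0.85 = 3003.9 / 100.80 × 0.85 ≈ 25.3 mL/min
CrCl ≈ 25 mL/min → bracket < 65 mL/min.
40% of 1500 mg = 600 mg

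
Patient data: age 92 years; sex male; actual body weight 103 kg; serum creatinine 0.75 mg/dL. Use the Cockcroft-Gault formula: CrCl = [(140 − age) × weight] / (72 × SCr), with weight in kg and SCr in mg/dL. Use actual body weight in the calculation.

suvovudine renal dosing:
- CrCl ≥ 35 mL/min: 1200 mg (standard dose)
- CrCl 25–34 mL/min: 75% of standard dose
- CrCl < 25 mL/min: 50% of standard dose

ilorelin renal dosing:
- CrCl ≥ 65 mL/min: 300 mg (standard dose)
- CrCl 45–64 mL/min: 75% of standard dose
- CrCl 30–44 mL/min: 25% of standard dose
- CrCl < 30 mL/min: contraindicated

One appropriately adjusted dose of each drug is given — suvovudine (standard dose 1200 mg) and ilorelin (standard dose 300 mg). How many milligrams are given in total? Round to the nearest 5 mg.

1500 mg

CrCl = (140 − 92) × 103 / (72 × 0.75) = 4944.0 / 54.00 ≈ 91.6 mL/min
CrCl ≈ 92 mL/min.
suvovudine: ≥ 35 mL/min → 100% of 1200 mg = 1200 mg.
ilorelin: ≥ 65 mL/min → 100% of 300 mg = 300 mg.
Total = 1200 + 300 = 1500 mg.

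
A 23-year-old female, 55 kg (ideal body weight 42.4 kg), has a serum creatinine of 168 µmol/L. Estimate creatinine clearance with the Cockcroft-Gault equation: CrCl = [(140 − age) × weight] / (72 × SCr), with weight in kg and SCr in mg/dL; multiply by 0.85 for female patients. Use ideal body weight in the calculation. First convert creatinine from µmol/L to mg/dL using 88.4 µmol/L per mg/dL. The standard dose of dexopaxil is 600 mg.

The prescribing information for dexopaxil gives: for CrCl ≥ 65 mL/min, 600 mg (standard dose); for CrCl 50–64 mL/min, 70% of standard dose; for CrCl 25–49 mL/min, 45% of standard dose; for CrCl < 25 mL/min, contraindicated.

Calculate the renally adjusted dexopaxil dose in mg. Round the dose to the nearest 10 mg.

270 mg

SCr = 168 / 88.4 = 1.9 mg/dL
CrCl = (140 − 23) × 42.4 / (72 × 1.9) × 0.85 = 4960.8 / 136.80 × 0.85 ≈ 30.8 mL/min
CrCl ≈ 31 mL/min → bracket 25–49 mL/min.
45% of 600 mg = 270 mg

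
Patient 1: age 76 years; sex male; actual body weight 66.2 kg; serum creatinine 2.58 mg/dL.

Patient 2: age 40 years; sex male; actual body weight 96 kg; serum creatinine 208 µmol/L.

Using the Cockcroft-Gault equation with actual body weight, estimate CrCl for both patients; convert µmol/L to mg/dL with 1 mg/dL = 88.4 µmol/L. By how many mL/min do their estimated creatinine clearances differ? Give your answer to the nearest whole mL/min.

34 mL/min

Patient 1: CrCl = (140 − 76) × 66.2 / (72 × 2.58) = 4236.8 / 185.76 ≈ 22.8 mL/min
Patient 2: SCr = 208 / 88.4 = 2.353 mg/dL
Patient 2: CrCl = (140 − 40) × 96 / (72 × 2.353) = 9600.0 / 169.42 ≈ 56.7 mL/min
|22.8 − 56.7| = 33.9 mL/min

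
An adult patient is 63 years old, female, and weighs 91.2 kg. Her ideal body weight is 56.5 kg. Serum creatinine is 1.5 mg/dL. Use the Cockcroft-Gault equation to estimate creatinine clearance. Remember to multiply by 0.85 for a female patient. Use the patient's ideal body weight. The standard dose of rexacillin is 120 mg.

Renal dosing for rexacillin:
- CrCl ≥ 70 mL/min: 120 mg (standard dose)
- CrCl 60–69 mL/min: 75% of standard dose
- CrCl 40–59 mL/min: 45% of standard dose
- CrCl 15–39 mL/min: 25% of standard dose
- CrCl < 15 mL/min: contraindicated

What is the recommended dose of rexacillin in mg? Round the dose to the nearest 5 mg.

CrCl = (140 − 63) × 56.5 / (72 × 1.5) × 0.85 = 4350.5 / 108.00 × 0.85 ≈ 34.2 mL/min
CrCl ≈ 34 mL/min → bracket 15–39 mL/min.
25% of 120 mg = 30 mg

30 mg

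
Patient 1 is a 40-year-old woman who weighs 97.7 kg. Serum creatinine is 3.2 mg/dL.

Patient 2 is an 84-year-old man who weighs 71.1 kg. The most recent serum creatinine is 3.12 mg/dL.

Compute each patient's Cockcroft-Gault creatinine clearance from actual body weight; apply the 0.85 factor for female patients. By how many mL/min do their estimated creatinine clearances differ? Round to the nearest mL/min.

18 mL/min

Patient 1: CrCl = (140 − 40) × 97.7 / (72 × 3.2) × 0.85 = 9770.0 / 230.40 × 0.85 ≈ 36.0 mL/min
Patient 2: CrCl = (140 − 84) × 71.1 / (72 × 3.12) = 3981.6 / 224.64 ≈ 17.7 mL/min
|36.0 − 17.7| = 18.3 mL/min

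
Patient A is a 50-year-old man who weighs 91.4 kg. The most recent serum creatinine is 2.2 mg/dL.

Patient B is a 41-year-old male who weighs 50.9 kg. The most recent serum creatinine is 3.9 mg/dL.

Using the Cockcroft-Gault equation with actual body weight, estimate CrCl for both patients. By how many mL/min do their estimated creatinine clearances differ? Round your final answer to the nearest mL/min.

Patient A: CrCl = (140 − 50) × 91.4 / (72 × 2.2) = 8226.0 / 158.40 ≈ 51.9 mL/min
Patient B: CrCl = (140 − 41) × 50.9 / (72 × 3.9) = 5039.1 / 280.80 ≈ 17.9 mL/min
|51.9 − 17.9| = 34.0 mL/min

34 mL/min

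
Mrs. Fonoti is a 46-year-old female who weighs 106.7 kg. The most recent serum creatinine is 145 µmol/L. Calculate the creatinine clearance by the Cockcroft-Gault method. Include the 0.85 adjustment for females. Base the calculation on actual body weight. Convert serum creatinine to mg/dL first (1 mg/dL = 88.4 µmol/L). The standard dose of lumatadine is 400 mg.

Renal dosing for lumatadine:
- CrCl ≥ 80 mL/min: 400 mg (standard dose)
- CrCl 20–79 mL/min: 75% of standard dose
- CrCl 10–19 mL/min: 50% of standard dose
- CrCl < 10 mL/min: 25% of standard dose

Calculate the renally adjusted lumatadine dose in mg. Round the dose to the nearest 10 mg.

SCr = 145 / 88.4 = 1.64 mg/dL
CrCl = (140 − 46) × 106.7 / (72 × 1.64) × 0.85 = 10029.8 / 118.08 × 0.85 ≈ 72.2 mL/min
CrCl ≈ 72 mL/min → bracket 20–79 mL/min.
75% of 400 mg = 300 mg

300 mg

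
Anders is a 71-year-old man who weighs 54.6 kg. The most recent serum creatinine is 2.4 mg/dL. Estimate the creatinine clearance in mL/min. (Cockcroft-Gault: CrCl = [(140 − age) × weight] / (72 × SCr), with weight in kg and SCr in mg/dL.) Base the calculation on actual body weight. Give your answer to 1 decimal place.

21.8 mL/min

CrCl = (140 − 71) × 54.6 / (72 × 2.4) = 3767.4 / 172.80 ≈ 21.8 mL/min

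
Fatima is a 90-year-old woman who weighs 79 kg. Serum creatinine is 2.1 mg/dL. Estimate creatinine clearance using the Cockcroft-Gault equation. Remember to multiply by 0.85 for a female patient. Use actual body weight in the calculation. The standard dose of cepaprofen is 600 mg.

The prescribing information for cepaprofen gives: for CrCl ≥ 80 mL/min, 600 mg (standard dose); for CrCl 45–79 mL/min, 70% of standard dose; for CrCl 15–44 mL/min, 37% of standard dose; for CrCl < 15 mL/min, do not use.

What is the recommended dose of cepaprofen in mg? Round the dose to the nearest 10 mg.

220 mg

CrCl = (140 − 90) × 79 / (72 × 2.1) × 0.85 = 3950.0 / 151.20 × 0.85 ≈ 22.2 mL/min
CrCl ≈ 22 mL/min → bracket 15–44 mL/min.
37% of 600 mg = 222 mg → 220 mg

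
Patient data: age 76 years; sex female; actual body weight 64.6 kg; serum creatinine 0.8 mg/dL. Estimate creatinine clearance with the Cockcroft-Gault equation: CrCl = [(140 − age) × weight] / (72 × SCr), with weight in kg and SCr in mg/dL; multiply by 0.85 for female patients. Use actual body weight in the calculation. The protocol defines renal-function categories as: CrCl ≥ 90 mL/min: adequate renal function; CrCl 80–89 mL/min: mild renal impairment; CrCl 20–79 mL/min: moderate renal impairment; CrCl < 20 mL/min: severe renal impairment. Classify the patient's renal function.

moderate renal impairment

CrCl = (140 − 76) × 64.6 / (72 × 0.8) × 0.85 = 4134.4 / 57.60 × 0.85 ≈ 61.0 mL/min
61 mL/min falls in the 'moderate renal impairment' range.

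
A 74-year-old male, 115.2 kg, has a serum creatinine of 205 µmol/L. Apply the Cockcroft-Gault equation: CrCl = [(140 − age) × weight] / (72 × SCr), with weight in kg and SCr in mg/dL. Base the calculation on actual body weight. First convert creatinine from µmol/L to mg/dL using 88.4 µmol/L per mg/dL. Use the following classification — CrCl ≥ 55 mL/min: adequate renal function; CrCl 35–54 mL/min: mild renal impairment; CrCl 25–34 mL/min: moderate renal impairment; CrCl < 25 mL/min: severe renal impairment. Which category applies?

SCr = 205 / 88.4 = 2.319 mg/dL
CrCl = (140 − 74) × 115.2 / (72 × 2.319) = 7603.2 / 166.97 ≈ 45.5 mL/min
46 mL/min falls in the 'mild renal impairment' range.

mild renal impairment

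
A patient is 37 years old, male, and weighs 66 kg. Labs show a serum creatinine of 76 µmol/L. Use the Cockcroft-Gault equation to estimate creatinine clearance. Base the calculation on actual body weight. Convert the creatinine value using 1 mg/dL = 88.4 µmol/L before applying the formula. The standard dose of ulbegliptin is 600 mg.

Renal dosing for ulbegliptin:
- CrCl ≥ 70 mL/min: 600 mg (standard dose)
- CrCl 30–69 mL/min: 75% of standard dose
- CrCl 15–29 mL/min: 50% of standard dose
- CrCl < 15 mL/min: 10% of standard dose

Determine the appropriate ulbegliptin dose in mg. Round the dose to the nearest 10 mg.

SCr = 76 / 88.4 = 0.86 mg/dL
CrCl = (140 − 37) × 66 / (72 × 0.86) = 6798.0 / 61.92 ≈ 109.8 mL/min
CrCl ≈ 110 mL/min → bracket ≥ 70 mL/min.
100% of 600 mg = 600 mg

600 mg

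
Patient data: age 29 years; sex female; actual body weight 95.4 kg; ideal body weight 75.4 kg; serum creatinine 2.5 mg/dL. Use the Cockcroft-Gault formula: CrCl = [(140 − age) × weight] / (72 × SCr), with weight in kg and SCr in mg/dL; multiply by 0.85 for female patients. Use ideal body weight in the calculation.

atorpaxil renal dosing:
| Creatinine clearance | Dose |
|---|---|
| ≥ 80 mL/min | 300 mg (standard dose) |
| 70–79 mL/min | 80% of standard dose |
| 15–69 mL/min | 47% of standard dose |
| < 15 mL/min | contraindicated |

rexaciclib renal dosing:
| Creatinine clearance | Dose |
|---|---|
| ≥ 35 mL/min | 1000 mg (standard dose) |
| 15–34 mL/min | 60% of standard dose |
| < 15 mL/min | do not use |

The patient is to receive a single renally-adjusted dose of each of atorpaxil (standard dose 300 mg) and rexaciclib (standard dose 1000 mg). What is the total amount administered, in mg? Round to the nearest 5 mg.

CrCl = (140 − 29) × 75.4 / (72 × 2.5) × 0.85 = 8369.4 / 180.00 × 0.85 ≈ 39.5 mL/min
CrCl ≈ 40 mL/min.
atorpaxil: 15–69 mL/min → 47% of 300 mg = 141 mg.
rexaciclib: ≥ 35 mL/min → 100% of 1000 mg = 1000 mg.
Total = 141 + 1000 = 1141 mg.

1140 mg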